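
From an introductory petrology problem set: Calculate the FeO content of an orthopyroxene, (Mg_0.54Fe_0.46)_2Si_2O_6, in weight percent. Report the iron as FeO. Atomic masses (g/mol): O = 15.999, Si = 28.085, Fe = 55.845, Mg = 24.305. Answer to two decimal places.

M((Mg_0.54Fe_0.46)_2Si_2O_6) = 229.791 g/mol; M(FeO) = 71.844 g/mol.
Moles FeO per formula unit = 0.92 Fe ÷ 1 = 0.9200.
FeO fraction = (0.9200 × 71.844) / 229.791 = 66.096/229.791 = 0.2876.

28.76 wt%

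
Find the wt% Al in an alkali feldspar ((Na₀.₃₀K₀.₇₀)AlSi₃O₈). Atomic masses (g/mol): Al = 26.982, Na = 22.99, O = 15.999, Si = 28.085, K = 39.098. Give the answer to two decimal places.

Formula mass = 0.30×22.99 + 0.70×39.098 + 1×26.982 + 3×28.085 + 8×15.999 = 273.495 g/mol, of which 26.982 g is Al.
So Al makes up 26.982/273.495 = 0.0987 of the mass, i.e. 9.87%.

9.87 mass %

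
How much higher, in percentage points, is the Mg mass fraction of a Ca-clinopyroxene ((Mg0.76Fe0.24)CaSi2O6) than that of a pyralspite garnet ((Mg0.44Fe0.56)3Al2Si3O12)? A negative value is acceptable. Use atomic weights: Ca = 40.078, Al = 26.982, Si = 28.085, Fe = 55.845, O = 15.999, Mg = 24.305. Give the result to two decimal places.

1.21 percentage points

Mg in (Mg0.76Fe0.24)CaSi2O6: molar mass 224.117 g/mol; 0.76×24.305 = 18.472 g → 8.24 wt%.
Mg in (Mg0.44Fe0.56)3Al2Si3O12: molar mass 456.109 g/mol; 1.32×24.305 = 32.083 g → 7.03 wt%.
Difference = 8.24 − 7.03 = 1.21 percentage points.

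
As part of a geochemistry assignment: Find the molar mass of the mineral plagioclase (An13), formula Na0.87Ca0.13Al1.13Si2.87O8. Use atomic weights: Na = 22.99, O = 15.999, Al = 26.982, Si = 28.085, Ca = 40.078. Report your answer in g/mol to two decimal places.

264.30 g/mol

The formula mass is the sum 0.87*22.99 + 0.13*40.078 + 1.13*26.982 + 2.87*28.085 + 8*15.999.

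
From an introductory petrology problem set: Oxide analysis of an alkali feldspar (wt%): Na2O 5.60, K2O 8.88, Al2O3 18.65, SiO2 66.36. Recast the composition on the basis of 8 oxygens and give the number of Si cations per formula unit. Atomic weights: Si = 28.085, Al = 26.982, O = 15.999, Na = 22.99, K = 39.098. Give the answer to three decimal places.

3.003 Si apfu

Na2O (M=61.979): mol = 0.09035; Na = 0.18070, O = 0.09035.
K2O (M=94.195): mol = 0.09427; K = 0.18854, O = 0.09427.
Al2O3 (M=101.961): mol = 0.18291; Al = 0.36582, O = 0.54873.
SiO2 (M=60.083): mol = 1.10447; Si = 1.10447, O = 2.20894.
ΣO = 2.94229; factor = 8/ΣO = 2.71897.
Si apfu = 1.10447 × 2.71897 = 3.003.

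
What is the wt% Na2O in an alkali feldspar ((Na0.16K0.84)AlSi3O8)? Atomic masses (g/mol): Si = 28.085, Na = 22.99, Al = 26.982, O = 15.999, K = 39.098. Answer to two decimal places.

1.80 wt%

Molar mass of (Na0.16K0.84)AlSi3O8 = 0.16×22.99 + 0.84×39.098 + 1×26.982 + 3×28.085 + 8×15.999 = 275.750 g/mol.
Each formula unit contains 0.16 Na, equivalent to 0.16/2 = 0.0800 mol Na2O.
M(Na2O) = 2×22.99 + 1×15.999 = 61.979 g/mol.
Mass of Na2O per formula unit = 0.0800 × 61.979 = 4.958 g.
Na2O wt% = 4.958 / 275.750 × 100 = 1.80%.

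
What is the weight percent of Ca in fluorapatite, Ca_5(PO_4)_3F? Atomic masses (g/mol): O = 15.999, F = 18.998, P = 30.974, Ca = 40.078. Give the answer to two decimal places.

39.74 wt%

M(Ca_5(PO_4)_3F) = 504.298 g/mol.
Ca contributes 5 × 40.078 = 200.390 g per mole.
200.390/504.298 = 0.3974 → 39.74%.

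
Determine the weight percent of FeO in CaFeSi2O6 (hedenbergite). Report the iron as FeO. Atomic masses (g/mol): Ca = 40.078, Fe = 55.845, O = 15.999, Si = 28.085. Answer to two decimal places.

28.96 wt%

Formula mass = 248.087 g/mol.
1 Fe → 1.0000 mol FeO per formula unit; M(FeO) = 71.844, so FeO mass = 71.844 g.
71.844/248.087 × 100 = 28.96 wt%.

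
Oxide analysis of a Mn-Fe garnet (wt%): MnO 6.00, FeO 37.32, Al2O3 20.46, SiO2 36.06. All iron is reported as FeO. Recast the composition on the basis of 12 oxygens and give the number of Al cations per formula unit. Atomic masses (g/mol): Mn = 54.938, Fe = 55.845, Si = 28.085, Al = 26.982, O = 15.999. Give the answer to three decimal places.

6.00 wt% MnO ÷ 70.937 g/mol = 0.08458 mol, giving 0.08458 Mn and 0.08458 O.
37.32 wt% FeO ÷ 71.844 g/mol = 0.51946 mol, giving 0.51946 Fe and 0.51946 O.
20.46 wt% Al2O3 ÷ 101.961 g/mol = 0.20066 mol, giving 0.40132 Al and 0.60198 O.
36.06 wt% SiO2 ÷ 60.083 g/mol = 0.60017 mol, giving 0.60017 Si and 1.20034 O.
Oxygen sums to 2.40636; scaling by 12/2.40636 = 4.98679 puts the formula on 12 O.
Al: 0.40132 × 4.98679 = 2.001 atoms per formula unit.

2.001 Al apfu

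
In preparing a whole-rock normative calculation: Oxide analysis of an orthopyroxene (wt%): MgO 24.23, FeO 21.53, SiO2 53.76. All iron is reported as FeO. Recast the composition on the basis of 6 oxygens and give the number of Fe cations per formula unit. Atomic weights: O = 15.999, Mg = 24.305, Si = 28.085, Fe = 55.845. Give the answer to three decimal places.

0.668 Fe apfu

MgO (M=40.304): mol = 0.60118; Mg = 0.60118, O = 0.60118.
FeO (M=71.844): mol = 0.29968; Fe = 0.29968, O = 0.29968.
SiO2 (M=60.083): mol = 0.89476; Si = 0.89476, O = 1.78952.
ΣO = 2.69038; factor = 6/ΣO = 2.23017.
Fe apfu = 0.29968 × 2.23017 = 0.668.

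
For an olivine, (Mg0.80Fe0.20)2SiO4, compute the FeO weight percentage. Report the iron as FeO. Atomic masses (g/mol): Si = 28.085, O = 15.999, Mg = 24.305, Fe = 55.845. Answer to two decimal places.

18.75 wt%

M((Mg0.80Fe0.20)2SiO4) = 153.307 g/mol; M(FeO) = 71.844 g/mol.
Moles FeO per formula unit = 0.40 Fe ÷ 1 = 0.4000.
FeO fraction = (0.4000 × 71.844) / 153.307 = 28.738/153.307 = 0.1875.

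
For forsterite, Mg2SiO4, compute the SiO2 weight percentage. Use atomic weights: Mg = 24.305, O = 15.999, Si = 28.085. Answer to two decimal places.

M(Mg2SiO4) = 140.691 g/mol; M(SiO2) = 60.083 g/mol.
Moles SiO2 per formula unit = 1 Si ÷ 1 = 1.0000.
SiO2 fraction = (1.0000 × 60.083) / 140.691 = 60.083/140.691 = 0.4271.

42.71 wt%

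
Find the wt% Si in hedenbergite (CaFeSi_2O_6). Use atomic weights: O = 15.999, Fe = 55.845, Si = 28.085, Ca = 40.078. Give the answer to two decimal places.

Molar mass of CaFeSi_2O_6: 1×40.078 + 1×55.845 + 2×28.085 + 6×15.999 = 248.087 g/mol.
Mass of Si per formula unit: 2 × 28.085 = 56.170 g.
Weight fraction Si = 56.170 / 248.087 = 0.2264.

22.64 wt%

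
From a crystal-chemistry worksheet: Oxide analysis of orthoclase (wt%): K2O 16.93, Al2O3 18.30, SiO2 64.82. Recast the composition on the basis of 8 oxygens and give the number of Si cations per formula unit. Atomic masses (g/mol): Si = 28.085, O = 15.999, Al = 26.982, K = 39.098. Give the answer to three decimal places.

K2O: 16.93/94.195 = 0.17973 mol → 0.35946 mol K, 0.17973 mol O.
Al2O3: 18.30/101.961 = 0.17948 mol → 0.35896 mol Al, 0.53844 mol O.
SiO2: 64.82/60.083 = 1.07884 mol → 1.07884 mol Si, 2.15768 mol O.
Total oxygen = 2.87585 mol. Normalization factor = 8/2.87585 = 2.78179.
Si per 8 O = 1.07884 × 2.78179 = 3.001.

3.001 Si apfu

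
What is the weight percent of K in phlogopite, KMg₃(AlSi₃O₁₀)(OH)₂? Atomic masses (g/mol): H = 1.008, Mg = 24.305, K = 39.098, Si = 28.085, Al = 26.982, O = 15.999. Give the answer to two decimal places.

Molar mass of KMg₃(AlSi₃O₁₀)(OH)₂: 1·39.098 + 3·24.305 + 1·26.982 + 3·28.085 + 12·15.999 + 2·1.008 = 417.254 g/mol.
Mass of K per formula unit: 1 × 39.098 = 39.098 g.
Weight fraction K = 39.098 / 417.254 = 0.0937.

9.37 weight percent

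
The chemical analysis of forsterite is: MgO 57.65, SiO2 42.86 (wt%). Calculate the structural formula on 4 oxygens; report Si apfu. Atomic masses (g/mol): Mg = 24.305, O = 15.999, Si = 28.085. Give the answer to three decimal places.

MgO: 57.65/40.304 = 1.43038 mol → 1.43038 mol Mg, 1.43038 mol O.
SiO2: 42.86/60.083 = 0.71335 mol → 0.71335 mol Si, 1.42670 mol O.
Total oxygen = 2.85708 mol. Normalization factor = 4/2.85708 = 1.40003.
Si per 4 O = 0.71335 × 1.40003 = 0.999.

0.999 Si apfu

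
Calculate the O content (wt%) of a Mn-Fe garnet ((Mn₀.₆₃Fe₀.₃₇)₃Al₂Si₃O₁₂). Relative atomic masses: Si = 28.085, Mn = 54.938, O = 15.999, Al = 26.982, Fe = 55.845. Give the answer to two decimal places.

38.71 wt%

Formula mass = 1.89×54.938 + 1.11×55.845 + 2×26.982 + 3×28.085 + 12×15.999 = 496.028 g/mol, of which 191.988 g is O.
So O makes up 191.988/496.028 = 0.3871 of the mass, i.e. 38.71%.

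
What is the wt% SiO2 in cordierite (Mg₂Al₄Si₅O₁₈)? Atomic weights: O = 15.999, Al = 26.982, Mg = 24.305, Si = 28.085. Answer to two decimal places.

M(Mg₂Al₄Si₅O₁₈) = 584.945 g/mol; M(SiO2) = 60.083 g/mol.
Moles SiO2 per formula unit = 5 Si ÷ 1 = 5.0000.
SiO2 fraction = (5.0000 × 60.083) / 584.945 = 300.415/584.945 = 0.5136.

51.36 wt%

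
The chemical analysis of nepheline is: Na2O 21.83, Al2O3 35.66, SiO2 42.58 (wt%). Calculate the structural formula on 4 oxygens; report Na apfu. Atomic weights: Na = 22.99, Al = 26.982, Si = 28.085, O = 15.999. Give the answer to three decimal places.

1.000 Na apfu

21.83 wt% Na2O ÷ 61.979 g/mol = 0.35222 mol, giving 0.70444 Na and 0.35222 O.
35.66 wt% Al2O3 ÷ 101.961 g/mol = 0.34974 mol, giving 0.69948 Al and 1.04922 O.
42.58 wt% SiO2 ÷ 60.083 g/mol = 0.70869 mol, giving 0.70869 Si and 1.41738 O.
Oxygen sums to 2.81882; scaling by 4/2.81882 = 1.41903 puts the formula on 4 O.
Na: 0.70444 × 1.41903 = 1.000 atoms per formula unit.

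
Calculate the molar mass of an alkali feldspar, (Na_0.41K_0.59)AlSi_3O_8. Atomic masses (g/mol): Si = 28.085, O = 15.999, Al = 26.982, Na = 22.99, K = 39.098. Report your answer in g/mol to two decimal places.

The formula mass is the sum 0.41×22.99 + 0.59×39.098 + 1×26.982 + 3×28.085 + 8×15.999.

271.72 g/mol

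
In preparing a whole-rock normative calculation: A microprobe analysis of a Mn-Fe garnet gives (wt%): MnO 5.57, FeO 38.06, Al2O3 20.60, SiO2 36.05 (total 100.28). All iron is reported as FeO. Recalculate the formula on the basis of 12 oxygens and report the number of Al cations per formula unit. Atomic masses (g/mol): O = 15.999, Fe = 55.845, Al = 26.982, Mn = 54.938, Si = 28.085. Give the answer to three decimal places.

MnO (M=70.937): mol = 0.07852; Mn = 0.07852, O = 0.07852.
FeO (M=71.844): mol = 0.52976; Fe = 0.52976, O = 0.52976.
Al2O3 (M=101.961): mol = 0.20204; Al = 0.40408, O = 0.60612.
SiO2 (M=60.083): mol = 0.60000; Si = 0.60000, O = 1.20000.
ΣO = 2.41440; factor = 12/ΣO = 4.97018.
Al apfu = 0.40408 × 4.97018 = 2.008.

2.008 Al apfu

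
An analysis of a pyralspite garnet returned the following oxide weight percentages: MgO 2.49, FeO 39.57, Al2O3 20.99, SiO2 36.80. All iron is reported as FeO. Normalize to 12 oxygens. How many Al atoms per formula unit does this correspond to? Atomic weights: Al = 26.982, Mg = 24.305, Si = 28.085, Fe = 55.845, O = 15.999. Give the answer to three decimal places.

2.012 Al apfu

MgO: 2.49/40.304 = 0.06178 mol → 0.06178 mol Mg, 0.06178 mol O.
FeO: 39.57/71.844 = 0.55078 mol → 0.55078 mol Fe, 0.55078 mol O.
Al2O3: 20.99/101.961 = 0.20586 mol → 0.41172 mol Al, 0.61758 mol O.
SiO2: 36.80/60.083 = 0.61249 mol → 0.61249 mol Si, 1.22498 mol O.
Total oxygen = 2.45512 mol. Normalization factor = 12/2.45512 = 4.88774.
Al per 12 O = 0.41172 × 4.88774 = 2.012.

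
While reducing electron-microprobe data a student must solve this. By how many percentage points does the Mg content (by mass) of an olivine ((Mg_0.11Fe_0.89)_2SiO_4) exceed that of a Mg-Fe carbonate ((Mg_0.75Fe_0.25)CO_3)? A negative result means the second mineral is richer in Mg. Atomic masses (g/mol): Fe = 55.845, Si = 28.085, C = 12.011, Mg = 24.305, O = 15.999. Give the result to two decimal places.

First mineral: 5.347 g Mg in 196.832 g formula = 2.72 wt% Mg.
Second mineral: 18.229 g Mg in 92.198 g formula = 19.77 wt% Mg.
2.72% − 19.77% gives a difference of -17.05 percentage points.

-17.05 percentage points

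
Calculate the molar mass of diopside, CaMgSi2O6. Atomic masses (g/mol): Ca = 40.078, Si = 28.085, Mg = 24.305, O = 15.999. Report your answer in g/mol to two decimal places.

M = 1×40.078 + 1×24.305 + 2×28.085 + 6×15.999

216.55 g/mol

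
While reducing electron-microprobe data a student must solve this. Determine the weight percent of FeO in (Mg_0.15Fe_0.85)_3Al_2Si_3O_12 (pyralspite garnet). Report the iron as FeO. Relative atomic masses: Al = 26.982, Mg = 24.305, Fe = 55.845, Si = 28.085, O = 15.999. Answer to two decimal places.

37.89 wt%

Formula mass = 483.549 g/mol.
2.55 Fe → 2.5500 mol FeO per formula unit; M(FeO) = 71.844, so FeO mass = 183.202 g.
183.202/483.549 × 100 = 37.89 wt%.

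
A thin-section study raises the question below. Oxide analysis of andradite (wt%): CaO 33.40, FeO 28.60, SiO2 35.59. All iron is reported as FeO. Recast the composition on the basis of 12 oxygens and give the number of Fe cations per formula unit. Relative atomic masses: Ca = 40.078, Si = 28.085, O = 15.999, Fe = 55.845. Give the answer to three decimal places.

33.40 wt% CaO ÷ 56.077 g/mol = 0.59561 mol, giving 0.59561 Ca and 0.59561 O.
28.60 wt% FeO ÷ 71.844 g/mol = 0.39808 mol, giving 0.39808 Fe and 0.39808 O.
35.59 wt% SiO2 ÷ 60.083 g/mol = 0.59235 mol, giving 0.59235 Si and 1.18470 O.
Oxygen sums to 2.17839; scaling by 12/2.17839 = 5.50866 puts the formula on 12 O.
Fe: 0.39808 × 5.50866 = 2.193 atoms per formula unit.

2.193 Fe apfu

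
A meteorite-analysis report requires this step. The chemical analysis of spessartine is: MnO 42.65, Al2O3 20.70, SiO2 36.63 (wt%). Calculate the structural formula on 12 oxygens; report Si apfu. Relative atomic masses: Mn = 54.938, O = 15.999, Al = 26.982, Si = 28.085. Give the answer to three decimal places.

MnO: 42.65/70.937 = 0.60124 mol → 0.60124 mol Mn, 0.60124 mol O.
Al2O3: 20.70/101.961 = 0.20302 mol → 0.40604 mol Al, 0.60906 mol O.
SiO2: 36.63/60.083 = 0.60966 mol → 0.60966 mol Si, 1.21932 mol O.
Total oxygen = 2.42962 mol. Normalization factor = 12/2.42962 = 4.93904.
Si per 12 O = 0.60966 × 4.93904 = 3.011.

3.011 Si apfu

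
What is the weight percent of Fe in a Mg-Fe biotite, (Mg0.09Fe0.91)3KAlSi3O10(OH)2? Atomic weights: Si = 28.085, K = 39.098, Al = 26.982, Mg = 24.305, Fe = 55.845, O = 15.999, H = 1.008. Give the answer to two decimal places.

Molar mass of (Mg0.09Fe0.91)3KAlSi3O10(OH)2: 0.27·24.305 + 2.73·55.845 + 1·39.098 + 1·26.982 + 3·28.085 + 12·15.999 + 2·1.008 = 503.358 g/mol.
Mass of Fe per formula unit: 2.73 × 55.845 = 152.457 g.
Weight fraction Fe = 152.457 / 503.358 = 0.3029.

30.29 weight percent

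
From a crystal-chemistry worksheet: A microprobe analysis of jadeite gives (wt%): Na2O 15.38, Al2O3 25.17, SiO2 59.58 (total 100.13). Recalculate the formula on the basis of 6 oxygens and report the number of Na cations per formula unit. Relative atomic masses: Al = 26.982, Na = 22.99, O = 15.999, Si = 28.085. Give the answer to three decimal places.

Na2O: 15.38/61.979 = 0.24815 mol → 0.49630 mol Na, 0.24815 mol O.
Al2O3: 25.17/101.961 = 0.24686 mol → 0.49372 mol Al, 0.74058 mol O.
SiO2: 59.58/60.083 = 0.99163 mol → 0.99163 mol Si, 1.98326 mol O.
Total oxygen = 2.97199 mol. Normalization factor = 6/2.97199 = 2.01885.
Na per 6 O = 0.49630 × 2.01885 = 1.002.

1.002 Na apfu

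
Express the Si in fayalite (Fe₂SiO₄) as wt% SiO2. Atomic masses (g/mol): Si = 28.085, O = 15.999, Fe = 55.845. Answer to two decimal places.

29.49 wt%

Molar mass of Fe₂SiO₄ = 2*55.845 + 1*28.085 + 4*15.999 = 203.771 g/mol.
Each formula unit contains 1 Si, equivalent to 1/1 = 1.0000 mol SiO2.
M(SiO2) = 1×28.085 + 2×15.999 = 60.083 g/mol.
Mass of SiO2 per formula unit = 1.0000 × 60.083 = 60.083 g.
SiO2 wt% = 60.083 / 203.771 × 100 = 29.49%.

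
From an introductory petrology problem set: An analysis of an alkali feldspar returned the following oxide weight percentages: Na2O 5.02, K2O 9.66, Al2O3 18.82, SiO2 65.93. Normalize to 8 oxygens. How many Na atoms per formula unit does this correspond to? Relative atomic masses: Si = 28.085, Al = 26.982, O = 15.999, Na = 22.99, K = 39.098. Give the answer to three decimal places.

Na2O: 5.02/61.979 = 0.08100 mol → 0.16200 mol Na, 0.08100 mol O.
K2O: 9.66/94.195 = 0.10255 mol → 0.20510 mol K, 0.10255 mol O.
Al2O3: 18.82/101.961 = 0.18458 mol → 0.36916 mol Al, 0.55374 mol O.
SiO2: 65.93/60.083 = 1.09732 mol → 1.09732 mol Si, 2.19464 mol O.
Total oxygen = 2.93193 mol. Normalization factor = 8/2.93193 = 2.72858.
Na per 8 O = 0.16200 × 2.72858 = 0.442.

0.442 Na apfu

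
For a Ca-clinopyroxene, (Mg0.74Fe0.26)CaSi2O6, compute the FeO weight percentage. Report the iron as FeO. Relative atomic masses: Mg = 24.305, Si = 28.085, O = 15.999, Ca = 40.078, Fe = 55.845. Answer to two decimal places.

8.31 wt%

M((Mg0.74Fe0.26)CaSi2O6) = 224.747 g/mol; M(FeO) = 71.844 g/mol.
Moles FeO per formula unit = 0.26 Fe ÷ 1 = 0.2600.
FeO fraction = (0.2600 × 71.844) / 224.747 = 18.679/224.747 = 0.0831.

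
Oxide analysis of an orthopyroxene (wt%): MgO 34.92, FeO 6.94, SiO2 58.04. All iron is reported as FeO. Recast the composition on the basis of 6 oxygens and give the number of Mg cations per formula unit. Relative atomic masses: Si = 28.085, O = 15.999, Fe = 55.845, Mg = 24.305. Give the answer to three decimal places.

1.796 Mg apfu

MgO: 34.92/40.304 = 0.86642 mol → 0.86642 mol Mg, 0.86642 mol O.
FeO: 6.94/71.844 = 0.09660 mol → 0.09660 mol Fe, 0.09660 mol O.
SiO2: 58.04/60.083 = 0.96600 mol → 0.96600 mol Si, 1.93200 mol O.
Total oxygen = 2.89502 mol. Normalization factor = 6/2.89502 = 2.07252.
Mg per 6 O = 0.86642 × 2.07252 = 1.796.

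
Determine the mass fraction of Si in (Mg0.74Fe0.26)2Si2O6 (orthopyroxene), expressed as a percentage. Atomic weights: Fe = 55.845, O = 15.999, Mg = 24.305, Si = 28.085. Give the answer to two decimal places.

25.86 mass %

M((Mg0.74Fe0.26)2Si2O6) = 217.175 g/mol.
Si contributes 2 × 28.085 = 56.170 g per mole.
56.170/217.175 = 0.2586 → 25.86%.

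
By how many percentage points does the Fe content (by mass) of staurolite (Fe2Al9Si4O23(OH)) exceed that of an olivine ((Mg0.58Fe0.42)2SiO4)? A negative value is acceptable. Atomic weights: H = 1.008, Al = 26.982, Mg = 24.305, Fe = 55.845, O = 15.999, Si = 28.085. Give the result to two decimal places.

-14.95 percentage points

Fe in Fe2Al9Si4O23(OH): molar mass 851.852 g/mol; 2×55.845 = 111.690 g → 13.11 wt%.
Fe in (Mg0.58Fe0.42)2SiO4: molar mass 167.185 g/mol; 0.84×55.845 = 46.910 g → 28.06 wt%.
Difference = 13.11 − 28.06 = -14.95 percentage points.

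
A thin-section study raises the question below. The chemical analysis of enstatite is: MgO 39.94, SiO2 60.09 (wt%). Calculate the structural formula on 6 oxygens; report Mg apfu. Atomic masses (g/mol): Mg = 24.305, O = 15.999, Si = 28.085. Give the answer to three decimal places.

1.988 Mg apfu

39.94 wt% MgO ÷ 40.304 g/mol = 0.99097 mol, giving 0.99097 Mg and 0.99097 O.
60.09 wt% SiO2 ÷ 60.083 g/mol = 1.00012 mol, giving 1.00012 Si and 2.00024 O.
Oxygen sums to 2.99121; scaling by 6/2.99121 = 2.00588 puts the formula on 6 O.
Mg: 0.99097 × 2.00588 = 1.988 atoms per formula unit.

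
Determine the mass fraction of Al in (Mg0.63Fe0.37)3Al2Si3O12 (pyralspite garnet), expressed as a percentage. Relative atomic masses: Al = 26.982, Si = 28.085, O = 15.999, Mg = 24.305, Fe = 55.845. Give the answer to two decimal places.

12.32 mass %

M((Mg0.63Fe0.37)3Al2Si3O12) = 438.131 g/mol.
Al contributes 2 × 26.982 = 53.964 g per mole.
53.964/438.131 = 0.1232 → 12.32%.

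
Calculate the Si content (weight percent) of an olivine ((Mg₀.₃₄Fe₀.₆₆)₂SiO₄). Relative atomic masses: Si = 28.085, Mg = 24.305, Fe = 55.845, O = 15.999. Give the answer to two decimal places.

Formula mass = 0.68×24.305 + 1.32×55.845 + 1×28.085 + 4×15.999 = 182.324 g/mol, of which 28.085 g is Si.
So Si makes up 28.085/182.324 = 0.1540 of the mass, i.e. 15.40%.

15.40 weight percent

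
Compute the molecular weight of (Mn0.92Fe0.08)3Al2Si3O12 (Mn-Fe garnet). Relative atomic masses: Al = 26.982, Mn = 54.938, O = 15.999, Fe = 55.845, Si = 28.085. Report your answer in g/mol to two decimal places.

M = 2.76×54.938 + 0.24×55.845 + 2×26.982 + 3×28.085 + 12×15.999

495.24 g/mol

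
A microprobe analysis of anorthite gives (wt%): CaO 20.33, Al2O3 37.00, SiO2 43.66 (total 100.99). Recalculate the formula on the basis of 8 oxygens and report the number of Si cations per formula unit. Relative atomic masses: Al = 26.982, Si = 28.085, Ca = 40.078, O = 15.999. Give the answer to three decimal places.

CaO (M=56.077): mol = 0.36254; Ca = 0.36254, O = 0.36254.
Al2O3 (M=101.961): mol = 0.36288; Al = 0.72576, O = 1.08864.
SiO2 (M=60.083): mol = 0.72666; Si = 0.72666, O = 1.45332.
ΣO = 2.90450; factor = 8/ΣO = 2.75435.
Si apfu = 0.72666 × 2.75435 = 2.001.

2.001 Si apfu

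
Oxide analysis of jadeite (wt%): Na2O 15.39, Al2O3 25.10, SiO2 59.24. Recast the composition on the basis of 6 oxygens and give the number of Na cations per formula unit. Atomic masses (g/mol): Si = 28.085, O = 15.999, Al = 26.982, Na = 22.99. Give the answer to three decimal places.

Na2O (M=61.979): mol = 0.24831; Na = 0.49662, O = 0.24831.
Al2O3 (M=101.961): mol = 0.24617; Al = 0.49234, O = 0.73851.
SiO2 (M=60.083): mol = 0.98597; Si = 0.98597, O = 1.97194.
ΣO = 2.95876; factor = 6/ΣO = 2.02788.
Na apfu = 0.49662 × 2.02788 = 1.007.

1.007 Na apfu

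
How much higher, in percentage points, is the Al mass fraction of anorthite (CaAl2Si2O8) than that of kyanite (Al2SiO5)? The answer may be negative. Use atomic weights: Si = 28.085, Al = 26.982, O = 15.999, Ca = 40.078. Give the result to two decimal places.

-13.90 percentage points

Al in CaAl2Si2O8: molar mass 278.204 g/mol; 2×26.982 = 53.964 g → 19.40 wt%.
Al in Al2SiO5: molar mass 162.044 g/mol; 2×26.982 = 53.964 g → 33.30 wt%.
Difference = 19.40 − 33.30 = -13.90 percentage points.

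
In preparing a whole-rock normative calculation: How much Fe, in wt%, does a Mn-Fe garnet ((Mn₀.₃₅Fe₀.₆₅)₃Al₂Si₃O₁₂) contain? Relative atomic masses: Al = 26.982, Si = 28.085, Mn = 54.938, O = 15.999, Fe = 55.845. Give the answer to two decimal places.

M((Mn₀.₃₅Fe₀.₆₅)₃Al₂Si₃O₁₂) = 496.790 g/mol.
Fe contributes 1.95 × 55.845 = 108.898 g per mole.
108.898/496.790 = 0.2192 → 21.92%.

21.92 wt%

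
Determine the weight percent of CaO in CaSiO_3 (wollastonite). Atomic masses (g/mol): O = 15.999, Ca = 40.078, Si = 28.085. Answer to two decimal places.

48.28 wt%

M(CaSiO_3) = 116.160 g/mol; M(CaO) = 56.077 g/mol.
Moles CaO per formula unit = 1 Ca ÷ 1 = 1.0000.
CaO fraction = (1.0000 × 56.077) / 116.160 = 56.077/116.160 = 0.4828.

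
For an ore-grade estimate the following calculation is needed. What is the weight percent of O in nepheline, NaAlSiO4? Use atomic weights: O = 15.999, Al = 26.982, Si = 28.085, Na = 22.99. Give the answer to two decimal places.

45.05 weight percent

Formula mass = 1·22.99 + 1·26.982 + 1·28.085 + 4·15.999 = 142.053 g/mol, of which 63.996 g is O.
So O makes up 63.996/142.053 = 0.4505 of the mass, i.e. 45.05%.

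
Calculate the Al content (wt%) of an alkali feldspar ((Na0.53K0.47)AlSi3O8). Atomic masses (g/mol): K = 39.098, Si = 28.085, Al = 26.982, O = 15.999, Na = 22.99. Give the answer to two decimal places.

Formula mass = 0.53·22.99 + 0.47·39.098 + 1·26.982 + 3·28.085 + 8·15.999 = 269.790 g/mol, of which 26.982 g is Al.
So Al makes up 26.982/269.790 = 0.1000 of the mass, i.e. 10.00%.

10.00 wt%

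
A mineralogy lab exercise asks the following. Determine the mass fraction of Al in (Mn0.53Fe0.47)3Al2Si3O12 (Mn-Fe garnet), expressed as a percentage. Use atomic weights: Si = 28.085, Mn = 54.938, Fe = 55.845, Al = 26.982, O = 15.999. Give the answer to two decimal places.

10.87 wt%

M((Mn0.53Fe0.47)3Al2Si3O12) = 496.300 g/mol.
Al contributes 2 × 26.982 = 53.964 g per mole.
53.964/496.300 = 0.1087 → 10.87%.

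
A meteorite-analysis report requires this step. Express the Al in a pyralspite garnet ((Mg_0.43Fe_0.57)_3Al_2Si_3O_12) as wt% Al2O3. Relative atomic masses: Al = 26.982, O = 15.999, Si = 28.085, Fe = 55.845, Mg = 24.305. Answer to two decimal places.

Molar mass of (Mg_0.43Fe_0.57)_3Al_2Si_3O_12 = 1.29×24.305 + 1.71×55.845 + 2×26.982 + 3×28.085 + 12×15.999 = 457.055 g/mol.
Each formula unit contains 2 Al, equivalent to 2/2 = 1.0000 mol Al2O3.
M(Al2O3) = 2×26.982 + 3×15.999 = 101.961 g/mol.
Mass of Al2O3 per formula unit = 1.0000 × 101.961 = 101.961 g.
Al2O3 wt% = 101.961 / 457.055 × 100 = 22.31%.

22.31 wt%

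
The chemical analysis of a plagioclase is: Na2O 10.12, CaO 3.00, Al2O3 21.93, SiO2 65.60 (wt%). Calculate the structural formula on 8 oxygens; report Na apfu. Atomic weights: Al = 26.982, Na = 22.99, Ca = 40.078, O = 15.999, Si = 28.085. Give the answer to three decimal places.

Na2O (M=61.979): mol = 0.16328; Na = 0.32656, O = 0.16328.
CaO (M=56.077): mol = 0.05350; Ca = 0.05350, O = 0.05350.
Al2O3 (M=101.961): mol = 0.21508; Al = 0.43016, O = 0.64524.
SiO2 (M=60.083): mol = 1.09182; Si = 1.09182, O = 2.18364.
ΣO = 3.04566; factor = 8/ΣO = 2.62669.
Na apfu = 0.32656 × 2.62669 = 0.858.

0.858 Na apfu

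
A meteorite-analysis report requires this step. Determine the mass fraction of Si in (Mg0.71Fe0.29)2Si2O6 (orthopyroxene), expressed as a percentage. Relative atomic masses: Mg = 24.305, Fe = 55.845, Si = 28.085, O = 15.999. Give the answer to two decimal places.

25.64 weight percent

Molar mass of (Mg0.71Fe0.29)2Si2O6: 1.42*24.305 + 0.58*55.845 + 2*28.085 + 6*15.999 = 219.067 g/mol.
Mass of Si per formula unit: 2 × 28.085 = 56.170 g.
Weight fraction Si = 56.170 / 219.067 = 0.2564.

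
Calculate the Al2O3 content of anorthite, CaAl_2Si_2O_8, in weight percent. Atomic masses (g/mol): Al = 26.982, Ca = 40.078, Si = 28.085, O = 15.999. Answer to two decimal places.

Formula mass = 278.204 g/mol.
2 Al → 1.0000 mol Al2O3 per formula unit; M(Al2O3) = 101.961, so Al2O3 mass = 101.961 g.
101.961/278.204 × 100 = 36.65 wt%.

36.65 wt%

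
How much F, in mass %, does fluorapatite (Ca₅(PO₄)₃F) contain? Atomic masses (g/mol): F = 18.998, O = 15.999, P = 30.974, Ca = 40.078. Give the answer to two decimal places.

Molar mass of Ca₅(PO₄)₃F: 5*40.078 + 3*30.974 + 12*15.999 + 1*18.998 = 504.298 g/mol.
Mass of F per formula unit: 1 × 18.998 = 18.998 g.
Weight fraction F = 18.998 / 504.298 = 0.0377.

3.77 mass %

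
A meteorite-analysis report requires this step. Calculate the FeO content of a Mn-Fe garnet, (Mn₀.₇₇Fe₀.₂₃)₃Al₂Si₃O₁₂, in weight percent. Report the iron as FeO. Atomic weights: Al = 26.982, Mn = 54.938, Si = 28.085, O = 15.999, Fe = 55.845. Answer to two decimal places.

10.00 wt%

Formula mass = 495.647 g/mol.
0.69 Fe → 0.6900 mol FeO per formula unit; M(FeO) = 71.844, so FeO mass = 49.572 g.
49.572/495.647 × 100 = 10.00 wt%.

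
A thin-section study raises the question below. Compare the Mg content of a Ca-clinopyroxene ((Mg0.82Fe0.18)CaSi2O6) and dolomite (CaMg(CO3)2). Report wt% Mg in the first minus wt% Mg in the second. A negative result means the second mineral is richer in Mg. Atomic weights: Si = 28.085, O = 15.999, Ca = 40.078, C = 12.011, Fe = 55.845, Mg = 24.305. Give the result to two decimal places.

First mineral: 19.930 g Mg in 222.224 g formula = 8.97 wt% Mg.
Second mineral: 24.305 g Mg in 184.399 g formula = 13.18 wt% Mg.
8.97% − 13.18% gives a difference of -4.21 percentage points.

-4.21 percentage points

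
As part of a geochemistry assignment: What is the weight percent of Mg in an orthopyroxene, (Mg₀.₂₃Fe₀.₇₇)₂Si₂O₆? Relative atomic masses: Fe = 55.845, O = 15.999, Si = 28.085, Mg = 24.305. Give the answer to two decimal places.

4.48 wt%

Molar mass of (Mg₀.₂₃Fe₀.₇₇)₂Si₂O₆: 0.46·24.305 + 1.54·55.845 + 2·28.085 + 6·15.999 = 249.346 g/mol.
Mass of Mg per formula unit: 0.46 × 24.305 = 11.180 g.
Weight fraction Mg = 11.180 / 249.346 = 0.0448.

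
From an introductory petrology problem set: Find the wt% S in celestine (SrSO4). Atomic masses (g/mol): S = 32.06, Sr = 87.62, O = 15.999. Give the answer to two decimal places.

Molar mass of SrSO4: 1·87.62 + 1·32.06 + 4·15.999 = 183.676 g/mol.
Mass of S per formula unit: 1 × 32.06 = 32.060 g.
Weight fraction S = 32.060 / 183.676 = 0.1745.

17.45 weight percent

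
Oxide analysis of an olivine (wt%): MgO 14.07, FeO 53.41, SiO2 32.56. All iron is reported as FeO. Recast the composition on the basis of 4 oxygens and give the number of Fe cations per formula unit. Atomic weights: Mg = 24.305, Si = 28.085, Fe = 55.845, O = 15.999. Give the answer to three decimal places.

1.366 Fe apfu

MgO (M=40.304): mol = 0.34910; Mg = 0.34910, O = 0.34910.
FeO (M=71.844): mol = 0.74342; Fe = 0.74342, O = 0.74342.
SiO2 (M=60.083): mol = 0.54192; Si = 0.54192, O = 1.08384.
ΣO = 2.17636; factor = 4/ΣO = 1.83793.
Fe apfu = 0.74342 × 1.83793 = 1.366.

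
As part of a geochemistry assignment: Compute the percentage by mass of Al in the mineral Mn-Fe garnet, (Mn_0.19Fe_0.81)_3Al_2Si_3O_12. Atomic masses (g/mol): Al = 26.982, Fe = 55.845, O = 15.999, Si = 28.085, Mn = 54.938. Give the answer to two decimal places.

Formula mass = 0.57*54.938 + 2.43*55.845 + 2*26.982 + 3*28.085 + 12*15.999 = 497.225 g/mol, of which 53.964 g is Al.
So Al makes up 53.964/497.225 = 0.1085 of the mass, i.e. 10.85%.

10.85 wt%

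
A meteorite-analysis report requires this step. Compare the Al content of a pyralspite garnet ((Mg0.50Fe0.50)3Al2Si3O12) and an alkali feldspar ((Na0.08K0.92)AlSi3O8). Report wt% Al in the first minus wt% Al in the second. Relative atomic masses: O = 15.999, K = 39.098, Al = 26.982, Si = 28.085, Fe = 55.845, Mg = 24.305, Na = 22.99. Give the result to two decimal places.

2.24 percentage points

First mineral: 53.964 g Al in 450.432 g formula = 11.98 wt% Al.
Second mineral: 26.982 g Al in 277.038 g formula = 9.74 wt% Al.
11.98% − 9.74% gives a difference of 2.24 percentage points.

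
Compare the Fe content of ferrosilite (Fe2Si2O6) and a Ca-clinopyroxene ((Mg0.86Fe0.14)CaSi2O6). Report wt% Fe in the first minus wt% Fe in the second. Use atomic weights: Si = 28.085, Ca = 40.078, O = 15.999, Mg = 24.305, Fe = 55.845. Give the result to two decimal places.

Fe in Fe2Si2O6: molar mass 263.854 g/mol; 2×55.845 = 111.690 g → 42.33 wt%.
Fe in (Mg0.86Fe0.14)CaSi2O6: molar mass 220.963 g/mol; 0.14×55.845 = 7.818 g → 3.54 wt%.
Difference = 42.33 − 3.54 = 38.79 percentage points.

38.79 percentage points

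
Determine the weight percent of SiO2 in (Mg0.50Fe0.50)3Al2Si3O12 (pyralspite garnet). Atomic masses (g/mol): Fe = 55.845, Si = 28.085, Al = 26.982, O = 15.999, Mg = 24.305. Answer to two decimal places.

M((Mg0.50Fe0.50)3Al2Si3O12) = 450.432 g/mol; M(SiO2) = 60.083 g/mol.
Moles SiO2 per formula unit = 3 Si ÷ 1 = 3.0000.
SiO2 fraction = (3.0000 × 60.083) / 450.432 = 180.249/450.432 = 0.4002.

40.02 wt%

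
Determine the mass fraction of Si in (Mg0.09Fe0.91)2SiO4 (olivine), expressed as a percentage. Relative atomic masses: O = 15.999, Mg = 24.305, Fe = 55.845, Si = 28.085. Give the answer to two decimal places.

Molar mass of (Mg0.09Fe0.91)2SiO4: 0.18×24.305 + 1.82×55.845 + 1×28.085 + 4×15.999 = 198.094 g/mol.
Mass of Si per formula unit: 1 × 28.085 = 28.085 g.
Weight fraction Si = 28.085 / 198.094 = 0.1418.

14.18 weight percent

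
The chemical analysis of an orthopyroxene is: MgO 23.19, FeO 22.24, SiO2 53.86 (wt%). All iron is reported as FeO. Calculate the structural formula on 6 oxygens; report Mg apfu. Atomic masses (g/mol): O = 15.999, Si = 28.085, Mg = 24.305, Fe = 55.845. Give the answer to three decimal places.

MgO (M=40.304): mol = 0.57538; Mg = 0.57538, O = 0.57538.
FeO (M=71.844): mol = 0.30956; Fe = 0.30956, O = 0.30956.
SiO2 (M=60.083): mol = 0.89643; Si = 0.89643, O = 1.79286.
ΣO = 2.67780; factor = 6/ΣO = 2.24065.
Mg apfu = 0.57538 × 2.24065 = 1.289.

1.289 Mg apfu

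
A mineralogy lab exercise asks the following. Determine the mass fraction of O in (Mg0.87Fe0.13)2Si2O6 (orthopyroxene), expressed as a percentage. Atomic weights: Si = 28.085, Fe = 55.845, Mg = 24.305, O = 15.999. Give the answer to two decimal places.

Formula mass = 1.74×24.305 + 0.26×55.845 + 2×28.085 + 6×15.999 = 208.974 g/mol, of which 95.994 g is O.
So O makes up 95.994/208.974 = 0.4594 of the mass, i.e. 45.94%.

45.94 weight percent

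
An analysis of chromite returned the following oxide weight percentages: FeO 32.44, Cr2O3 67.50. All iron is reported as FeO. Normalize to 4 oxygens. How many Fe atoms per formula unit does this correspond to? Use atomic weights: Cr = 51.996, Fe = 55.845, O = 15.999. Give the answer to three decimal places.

1.012 Fe apfu

FeO (M=71.844): mol = 0.45153; Fe = 0.45153, O = 0.45153.
Cr2O3 (M=151.989): mol = 0.44411; Cr = 0.88822, O = 1.33233.
ΣO = 1.78386; factor = 4/ΣO = 2.24233.
Fe apfu = 0.45153 × 2.24233 = 1.012.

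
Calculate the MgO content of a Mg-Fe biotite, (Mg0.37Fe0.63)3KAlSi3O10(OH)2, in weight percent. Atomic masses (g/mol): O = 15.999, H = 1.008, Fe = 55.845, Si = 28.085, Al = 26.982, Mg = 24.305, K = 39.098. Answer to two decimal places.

9.38 wt%

M((Mg0.37Fe0.63)3KAlSi3O10(OH)2) = 476.865 g/mol; M(MgO) = 40.304 g/mol.
Moles MgO per formula unit = 1.11 Mg ÷ 1 = 1.1100.
MgO fraction = (1.1100 × 40.304) / 476.865 = 44.737/476.865 = 0.0938.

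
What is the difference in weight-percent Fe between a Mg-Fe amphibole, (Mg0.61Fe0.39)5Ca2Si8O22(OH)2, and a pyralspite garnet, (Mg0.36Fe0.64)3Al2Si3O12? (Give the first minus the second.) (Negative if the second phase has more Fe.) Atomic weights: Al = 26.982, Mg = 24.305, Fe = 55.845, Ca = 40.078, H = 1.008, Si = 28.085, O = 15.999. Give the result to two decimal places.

First mineral: 108.898 g Fe in 873.856 g formula = 12.46 wt% Fe.
Second mineral: 107.222 g Fe in 463.679 g formula = 23.12 wt% Fe.
12.46% − 23.12% gives a difference of -10.66 percentage points.

-10.66 percentage points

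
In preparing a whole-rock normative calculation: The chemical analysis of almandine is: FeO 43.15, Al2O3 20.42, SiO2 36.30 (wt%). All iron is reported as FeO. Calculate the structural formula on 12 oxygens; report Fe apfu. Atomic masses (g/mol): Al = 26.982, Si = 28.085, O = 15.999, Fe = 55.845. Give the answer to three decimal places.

2.991 Fe apfu

43.15 wt% FeO ÷ 71.844 g/mol = 0.60061 mol, giving 0.60061 Fe and 0.60061 O.
20.42 wt% Al2O3 ÷ 101.961 g/mol = 0.20027 mol, giving 0.40054 Al and 0.60081 O.
36.30 wt% SiO2 ÷ 60.083 g/mol = 0.60416 mol, giving 0.60416 Si and 1.20832 O.
Oxygen sums to 2.40974; scaling by 12/2.40974 = 4.97979 puts the formula on 12 O.
Fe: 0.60061 × 4.97979 = 2.991 atoms per formula unit.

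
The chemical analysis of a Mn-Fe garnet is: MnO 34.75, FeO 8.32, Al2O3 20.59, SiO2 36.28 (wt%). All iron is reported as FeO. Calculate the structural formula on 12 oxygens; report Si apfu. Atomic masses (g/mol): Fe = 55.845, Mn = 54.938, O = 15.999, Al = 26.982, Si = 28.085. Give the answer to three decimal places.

2.995 Si apfu

MnO: 34.75/70.937 = 0.48987 mol → 0.48987 mol Mn, 0.48987 mol O.
FeO: 8.32/71.844 = 0.11581 mol → 0.11581 mol Fe, 0.11581 mol O.
Al2O3: 20.59/101.961 = 0.20194 mol → 0.40388 mol Al, 0.60582 mol O.
SiO2: 36.28/60.083 = 0.60383 mol → 0.60383 mol Si, 1.20766 mol O.
Total oxygen = 2.41916 mol. Normalization factor = 12/2.41916 = 4.96040.
Si per 12 O = 0.60383 × 4.96040 = 2.995.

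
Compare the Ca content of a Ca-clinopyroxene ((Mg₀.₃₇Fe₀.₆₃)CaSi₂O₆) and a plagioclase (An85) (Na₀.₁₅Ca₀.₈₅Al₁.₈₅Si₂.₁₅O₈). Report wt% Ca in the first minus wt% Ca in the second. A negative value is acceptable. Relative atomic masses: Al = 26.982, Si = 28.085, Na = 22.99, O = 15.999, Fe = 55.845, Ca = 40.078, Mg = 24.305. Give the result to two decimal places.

Ca in (Mg₀.₃₇Fe₀.₆₃)CaSi₂O₆: molar mass 236.417 g/mol; 1×40.078 = 40.078 g → 16.95 wt%.
Ca in Na₀.₁₅Ca₀.₈₅Al₁.₈₅Si₂.₁₅O₈: molar mass 275.806 g/mol; 0.85×40.078 = 34.066 g → 12.35 wt%.
Difference = 16.95 − 12.35 = 4.60 percentage points.

4.60 percentage points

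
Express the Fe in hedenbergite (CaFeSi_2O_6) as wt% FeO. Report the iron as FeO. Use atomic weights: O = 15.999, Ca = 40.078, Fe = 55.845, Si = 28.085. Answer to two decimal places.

28.96 wt%

Formula mass = 248.087 g/mol.
1 Fe → 1.0000 mol FeO per formula unit; M(FeO) = 71.844, so FeO mass = 71.844 g.
71.844/248.087 × 100 = 28.96 wt%.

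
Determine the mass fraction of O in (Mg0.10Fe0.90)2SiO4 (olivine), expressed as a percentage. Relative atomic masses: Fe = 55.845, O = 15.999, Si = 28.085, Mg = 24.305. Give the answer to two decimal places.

Formula mass = 0.20*24.305 + 1.80*55.845 + 1*28.085 + 4*15.999 = 197.463 g/mol, of which 63.996 g is O.
So O makes up 63.996/197.463 = 0.3241 of the mass, i.e. 32.41%.

32.41 weight percent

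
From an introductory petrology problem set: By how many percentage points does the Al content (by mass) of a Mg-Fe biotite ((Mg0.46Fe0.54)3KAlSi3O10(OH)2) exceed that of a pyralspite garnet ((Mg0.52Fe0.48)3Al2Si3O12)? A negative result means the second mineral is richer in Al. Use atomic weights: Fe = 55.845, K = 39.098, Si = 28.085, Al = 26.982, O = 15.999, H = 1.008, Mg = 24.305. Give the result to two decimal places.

-6.27 percentage points

Al in (Mg0.46Fe0.54)3KAlSi3O10(OH)2: molar mass 468.349 g/mol; 1×26.982 = 26.982 g → 5.76 wt%.
Al in (Mg0.52Fe0.48)3Al2Si3O12: molar mass 448.540 g/mol; 2×26.982 = 53.964 g → 12.03 wt%.
Difference = 5.76 − 12.03 = -6.27 percentage points.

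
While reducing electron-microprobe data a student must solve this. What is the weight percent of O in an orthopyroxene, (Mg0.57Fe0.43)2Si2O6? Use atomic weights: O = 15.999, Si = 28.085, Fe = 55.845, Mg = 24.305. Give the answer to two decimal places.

Molar mass of (Mg0.57Fe0.43)2Si2O6: 1.14·24.305 + 0.86·55.845 + 2·28.085 + 6·15.999 = 227.898 g/mol.
Mass of O per formula unit: 6 × 15.999 = 95.994 g.
Weight fraction O = 95.994 / 227.898 = 0.4212.

42.12 weight percent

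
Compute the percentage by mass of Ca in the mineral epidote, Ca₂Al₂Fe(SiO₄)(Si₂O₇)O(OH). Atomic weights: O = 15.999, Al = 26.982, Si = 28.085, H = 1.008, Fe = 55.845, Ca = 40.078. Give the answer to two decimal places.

16.59 wt%

M(Ca₂Al₂Fe(SiO₄)(Si₂O₇)O(OH)) = 483.215 g/mol.
Ca contributes 2 × 40.078 = 80.156 g per mole.
80.156/483.215 = 0.1659 → 16.59%.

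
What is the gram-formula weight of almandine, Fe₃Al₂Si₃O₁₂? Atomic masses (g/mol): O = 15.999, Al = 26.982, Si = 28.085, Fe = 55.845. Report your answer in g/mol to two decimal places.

497.74 g/mol

The formula mass is the sum 3×55.845 + 2×26.982 + 3×28.085 + 12×15.999.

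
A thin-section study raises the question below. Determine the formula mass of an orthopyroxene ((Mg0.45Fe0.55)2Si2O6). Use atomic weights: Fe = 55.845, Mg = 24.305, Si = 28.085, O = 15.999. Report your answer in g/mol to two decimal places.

235.47 g/mol

M = 0.90*24.305 + 1.10*55.845 + 2*28.085 + 6*15.999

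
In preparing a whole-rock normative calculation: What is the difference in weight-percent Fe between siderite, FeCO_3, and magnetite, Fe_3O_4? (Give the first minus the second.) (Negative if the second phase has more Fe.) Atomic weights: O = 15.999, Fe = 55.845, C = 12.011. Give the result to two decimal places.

First mineral: 55.845 g Fe in 115.853 g formula = 48.20 wt% Fe.
Second mineral: 167.535 g Fe in 231.531 g formula = 72.36 wt% Fe.
48.20% − 72.36% gives a difference of -24.16 percentage points.

-24.16 percentage points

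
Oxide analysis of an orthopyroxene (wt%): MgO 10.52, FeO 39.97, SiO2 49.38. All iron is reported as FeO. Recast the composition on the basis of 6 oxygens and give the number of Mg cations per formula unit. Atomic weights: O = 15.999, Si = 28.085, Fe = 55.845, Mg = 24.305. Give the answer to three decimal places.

MgO: 10.52/40.304 = 0.26102 mol → 0.26102 mol Mg, 0.26102 mol O.
FeO: 39.97/71.844 = 0.55634 mol → 0.55634 mol Fe, 0.55634 mol O.
SiO2: 49.38/60.083 = 0.82186 mol → 0.82186 mol Si, 1.64372 mol O.
Total oxygen = 2.46108 mol. Normalization factor = 6/2.46108 = 2.43795.
Mg per 6 O = 0.26102 × 2.43795 = 0.636.

0.636 Mg apfu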